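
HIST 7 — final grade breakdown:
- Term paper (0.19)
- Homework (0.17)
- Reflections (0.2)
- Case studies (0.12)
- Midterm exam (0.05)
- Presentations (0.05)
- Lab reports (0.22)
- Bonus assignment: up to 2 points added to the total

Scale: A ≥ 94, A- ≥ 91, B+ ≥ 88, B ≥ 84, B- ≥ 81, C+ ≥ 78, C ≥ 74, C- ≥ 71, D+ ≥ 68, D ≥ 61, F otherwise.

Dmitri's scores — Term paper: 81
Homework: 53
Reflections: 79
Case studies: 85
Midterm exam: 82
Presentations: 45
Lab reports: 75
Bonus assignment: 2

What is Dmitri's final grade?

Weighted total:
  Term paper 81 × 0.19 = 15.39
  Homework 53 × 0.17 = 9.01
  Reflections 79 × 0.2 = 15.8
  Case studies 85 × 0.12 = 10.2
  Midterm exam 82 × 0.05 = 4.1
  Presentations 45 × 0.05 = 2.25
  Lab reports 75 × 0.22 = 16.5
Sum = 73.25
Bonus assignment: 73.25 + 2 = 75.25
75.25 is ≥ 74 and < 78 → C

C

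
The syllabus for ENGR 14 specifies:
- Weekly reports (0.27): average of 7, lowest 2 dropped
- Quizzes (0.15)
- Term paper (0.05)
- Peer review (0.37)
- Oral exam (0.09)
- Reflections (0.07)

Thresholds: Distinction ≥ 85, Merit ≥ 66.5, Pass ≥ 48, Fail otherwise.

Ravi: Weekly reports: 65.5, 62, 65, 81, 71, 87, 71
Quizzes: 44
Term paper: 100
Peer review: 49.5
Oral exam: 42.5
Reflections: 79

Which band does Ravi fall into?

Pass

Weekly reports: drop 62, 65 → average of remaining 5 = 375.5/5 = 75.1
Weighted total:
  Weekly reports 75.1 × 0.27 = 20.277
  Quizzes 44 × 0.15 = 6.6
  Term paper 100 × 0.05 = 5
  Peer review 49.5 × 0.37 = 18.315
  Oral exam 42.5 × 0.09 = 3.825
  Reflections 79 × 0.07 = 5.53
Sum = 59.547
59.547 is ≥ 48 and < 66.5 → Pass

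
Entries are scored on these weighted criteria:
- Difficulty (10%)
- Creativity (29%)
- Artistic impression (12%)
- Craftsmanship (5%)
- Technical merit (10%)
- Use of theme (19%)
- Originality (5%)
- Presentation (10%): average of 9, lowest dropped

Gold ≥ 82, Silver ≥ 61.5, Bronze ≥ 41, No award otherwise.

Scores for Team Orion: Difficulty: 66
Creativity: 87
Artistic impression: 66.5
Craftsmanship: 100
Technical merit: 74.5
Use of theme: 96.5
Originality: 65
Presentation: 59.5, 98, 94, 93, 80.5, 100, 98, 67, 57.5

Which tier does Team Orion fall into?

Presentation: drop 57.5 → average of remaining 8 = 690/8 = 86.25
Weighted total:
  Difficulty 66 × 0.1 = 6.6
  Creativity 87 × 0.29 = 25.23
  Artistic impression 66.5 × 0.12 = 7.98
  Craftsmanship 100 × 0.05 = 5
  Technical merit 74.5 × 0.1 = 7.45
  Use of theme 96.5 × 0.19 = 18.335
  Originality 65 × 0.05 = 3.25
  Presentation 86.25 × 0.1 = 8.625
Sum = 82.47
82.47 ≥ 82 → Gold

Gold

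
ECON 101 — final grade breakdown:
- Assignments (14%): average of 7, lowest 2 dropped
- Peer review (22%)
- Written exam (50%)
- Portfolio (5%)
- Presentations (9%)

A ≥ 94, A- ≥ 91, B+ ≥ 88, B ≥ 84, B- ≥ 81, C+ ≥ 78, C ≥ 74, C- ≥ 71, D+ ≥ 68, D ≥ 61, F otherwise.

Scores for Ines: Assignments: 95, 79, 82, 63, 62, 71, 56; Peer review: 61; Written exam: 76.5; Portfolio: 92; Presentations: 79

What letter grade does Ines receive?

C

Assignments: drop 56, 62 → average of remaining 5 = 390/5 = 78
Weighted total:
  Assignments 78 × 0.14 = 10.92
  Peer review 61 × 0.22 = 13.42
  Written exam 76.5 × 0.5 = 38.25
  Portfolio 92 × 0.05 = 4.6
  Presentations 79 × 0.09 = 7.11
Sum = 74.3
74.3 is ≥ 74 and < 78 → C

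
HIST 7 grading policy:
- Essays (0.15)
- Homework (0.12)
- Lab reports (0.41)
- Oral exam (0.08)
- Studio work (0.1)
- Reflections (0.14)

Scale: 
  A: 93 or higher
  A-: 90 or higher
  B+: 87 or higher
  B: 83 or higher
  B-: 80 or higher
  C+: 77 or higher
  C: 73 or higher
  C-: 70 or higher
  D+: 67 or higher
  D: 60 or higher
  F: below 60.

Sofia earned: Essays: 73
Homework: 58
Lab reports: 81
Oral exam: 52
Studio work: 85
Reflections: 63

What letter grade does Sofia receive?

Weighted total:
  Essays 73 × 0.15 = 10.95
  Homework 58 × 0.12 = 6.96
  Lab reports 81 × 0.41 = 33.21
  Oral exam 52 × 0.08 = 4.16
  Studio work 85 × 0.1 = 8.5
  Reflections 63 × 0.14 = 8.82
Sum = 72.6
72.6 is ≥ 70 and < 73 → C-

C-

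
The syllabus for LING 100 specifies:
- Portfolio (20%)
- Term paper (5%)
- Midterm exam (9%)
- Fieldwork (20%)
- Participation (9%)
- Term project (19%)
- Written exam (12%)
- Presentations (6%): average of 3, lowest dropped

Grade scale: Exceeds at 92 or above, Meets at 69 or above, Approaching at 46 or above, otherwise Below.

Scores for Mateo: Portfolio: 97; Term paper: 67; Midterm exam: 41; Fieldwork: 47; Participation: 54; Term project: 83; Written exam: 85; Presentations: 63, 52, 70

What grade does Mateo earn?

Meets

Presentations: drop 52 → average of remaining 2 = 133/2 = 66.5
Weighted total:
  Portfolio 97 × 0.2 = 19.4
  Term paper 67 × 0.05 = 3.35
  Midterm exam 41 × 0.09 = 3.69
  Fieldwork 47 × 0.2 = 9.4
  Participation 54 × 0.09 = 4.86
  Term project 83 × 0.19 = 15.77
  Written exam 85 × 0.12 = 10.2
  Presentations 66.5 × 0.06 = 3.99
Sum = 70.66
70.66 is ≥ 69 and < 92 → Meets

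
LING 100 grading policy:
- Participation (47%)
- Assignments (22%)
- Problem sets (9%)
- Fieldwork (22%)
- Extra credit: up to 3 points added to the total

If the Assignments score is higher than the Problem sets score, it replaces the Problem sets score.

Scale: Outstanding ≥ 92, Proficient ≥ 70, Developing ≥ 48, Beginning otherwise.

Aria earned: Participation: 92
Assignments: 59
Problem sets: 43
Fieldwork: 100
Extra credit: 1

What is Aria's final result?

Proficient

Assignments (59) > Problem sets (43), so Problem sets counts as 59.
Weighted total:
  Participation 92 × 0.47 = 43.24
  Assignments 59 × 0.22 = 12.98
  Problem sets 59 × 0.09 = 5.31
  Fieldwork 100 × 0.22 = 22
Sum = 83.53
Extra credit: 83.53 + 1 = 84.53
84.53 is ≥ 70 and < 92 → Proficient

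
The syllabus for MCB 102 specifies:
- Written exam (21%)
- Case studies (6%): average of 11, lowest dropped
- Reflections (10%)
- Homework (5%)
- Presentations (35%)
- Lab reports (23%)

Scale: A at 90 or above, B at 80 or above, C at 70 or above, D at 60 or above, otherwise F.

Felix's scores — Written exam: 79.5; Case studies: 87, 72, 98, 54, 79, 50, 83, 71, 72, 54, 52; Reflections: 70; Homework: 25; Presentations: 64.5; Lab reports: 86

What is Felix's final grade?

C

Case studies: drop 50 → average of remaining 10 = 722/10 = 72.2
Weighted total:
  Written exam 79.5 × 0.21 = 16.695
  Case studies 72.2 × 0.06 = 4.332
  Reflections 70 × 0.1 = 7
  Homework 25 × 0.05 = 1.25
  Presentations 64.5 × 0.35 = 22.575
  Lab reports 86 × 0.23 = 19.78
Sum = 71.632
71.632 is ≥ 70 and < 80 → C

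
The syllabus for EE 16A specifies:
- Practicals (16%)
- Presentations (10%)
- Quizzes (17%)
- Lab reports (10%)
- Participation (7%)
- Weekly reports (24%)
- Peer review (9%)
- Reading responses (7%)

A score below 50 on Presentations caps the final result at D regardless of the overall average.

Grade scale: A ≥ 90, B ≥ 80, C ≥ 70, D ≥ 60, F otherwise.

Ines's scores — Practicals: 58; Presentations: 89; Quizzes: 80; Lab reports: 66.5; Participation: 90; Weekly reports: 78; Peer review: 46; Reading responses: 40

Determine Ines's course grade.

C

Presentations score 89 ≥ 50: minimum met.
Weighted total:
  Practicals 58 × 0.16 = 9.28
  Presentations 89 × 0.1 = 8.9
  Quizzes 80 × 0.17 = 13.6
  Lab reports 66.5 × 0.1 = 6.65
  Participation 90 × 0.07 = 6.3
  Weekly reports 78 × 0.24 = 18.72
  Peer review 46 × 0.09 = 4.14
  Reading responses 40 × 0.07 = 2.8
Sum = 70.39
70.39 is ≥ 70 and < 80 → C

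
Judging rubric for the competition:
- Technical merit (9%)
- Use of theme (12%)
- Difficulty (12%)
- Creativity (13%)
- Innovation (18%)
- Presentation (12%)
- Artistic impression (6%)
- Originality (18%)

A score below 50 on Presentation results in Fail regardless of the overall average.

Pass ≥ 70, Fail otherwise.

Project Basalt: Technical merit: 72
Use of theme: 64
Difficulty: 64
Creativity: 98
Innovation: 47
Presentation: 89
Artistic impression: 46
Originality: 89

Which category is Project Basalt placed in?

Presentation score 89 ≥ 50: minimum met.
Weighted total:
  Technical merit 72 × 0.09 = 6.48
  Use of theme 64 × 0.12 = 7.68
  Difficulty 64 × 0.12 = 7.68
  Creativity 98 × 0.13 = 12.74
  Innovation 47 × 0.18 = 8.46
  Presentation 89 × 0.12 = 10.68
  Artistic impression 46 × 0.06 = 2.76
  Originality 89 × 0.18 = 16.02
Sum = 72.5
72.5 ≥ 70 → Pass

Pass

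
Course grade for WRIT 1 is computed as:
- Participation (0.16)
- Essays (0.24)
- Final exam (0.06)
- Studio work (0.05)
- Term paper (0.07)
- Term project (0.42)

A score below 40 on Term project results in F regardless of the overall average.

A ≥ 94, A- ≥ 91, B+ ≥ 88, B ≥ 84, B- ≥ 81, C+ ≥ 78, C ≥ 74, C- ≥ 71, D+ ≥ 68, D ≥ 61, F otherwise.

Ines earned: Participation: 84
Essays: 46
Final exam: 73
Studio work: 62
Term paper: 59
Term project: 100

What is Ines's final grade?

C+

Term project score 100 ≥ 40: minimum met.
Weighted total:
  Participation 84 × 0.16 = 13.44
  Essays 46 × 0.24 = 11.04
  Final exam 73 × 0.06 = 4.38
  Studio work 62 × 0.05 = 3.1
  Term paper 59 × 0.07 = 4.13
  Term project 100 × 0.42 = 42
Sum = 78.09
78.09 is ≥ 78 and < 81 → C+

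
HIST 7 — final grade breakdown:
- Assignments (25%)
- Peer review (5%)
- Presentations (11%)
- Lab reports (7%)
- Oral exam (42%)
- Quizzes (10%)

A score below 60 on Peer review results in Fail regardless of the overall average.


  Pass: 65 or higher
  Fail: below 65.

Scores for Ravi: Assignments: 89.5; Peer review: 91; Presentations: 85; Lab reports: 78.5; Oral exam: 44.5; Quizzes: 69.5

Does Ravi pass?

Pass

Peer review score 91 ≥ 60: minimum met.
Weighted total:
  Assignments 89.5 × 0.25 = 22.375
  Peer review 91 × 0.05 = 4.55
  Presentations 85 × 0.11 = 9.35
  Lab reports 78.5 × 0.07 = 5.495
  Oral exam 44.5 × 0.42 = 18.69
  Quizzes 69.5 × 0.1 = 6.95
Sum = 67.41
67.41 ≥ 65 → Pass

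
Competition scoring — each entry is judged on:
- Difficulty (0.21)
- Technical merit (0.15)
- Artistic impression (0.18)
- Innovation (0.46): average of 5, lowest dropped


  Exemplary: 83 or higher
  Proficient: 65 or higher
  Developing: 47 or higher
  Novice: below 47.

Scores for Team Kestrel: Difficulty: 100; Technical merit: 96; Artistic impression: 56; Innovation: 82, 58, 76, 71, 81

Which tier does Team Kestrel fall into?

Proficient

Innovation: drop 58 → average of remaining 4 = 310/4 = 77.5
Weighted total:
  Difficulty 100 × 0.21 = 21
  Technical merit 96 × 0.15 = 14.4
  Artistic impression 56 × 0.18 = 10.08
  Innovation 77.5 × 0.46 = 35.65
Sum = 81.13
81.13 is ≥ 65 and < 83 → Proficient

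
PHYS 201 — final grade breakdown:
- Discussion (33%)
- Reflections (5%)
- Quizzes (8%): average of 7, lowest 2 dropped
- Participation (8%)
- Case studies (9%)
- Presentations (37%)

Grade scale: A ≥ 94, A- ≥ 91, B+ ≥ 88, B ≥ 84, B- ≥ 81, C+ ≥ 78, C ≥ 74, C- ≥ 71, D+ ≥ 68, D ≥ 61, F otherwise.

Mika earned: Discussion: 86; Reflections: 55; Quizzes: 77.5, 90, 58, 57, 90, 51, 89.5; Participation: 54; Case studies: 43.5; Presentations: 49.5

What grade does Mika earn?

Quizzes: drop 51, 57 → average of remaining 5 = 405/5 = 81
Weighted total:
  Discussion 86 × 0.33 = 28.38
  Reflections 55 × 0.05 = 2.75
  Quizzes 81 × 0.08 = 6.48
  Participation 54 × 0.08 = 4.32
  Case studies 43.5 × 0.09 = 3.915
  Presentations 49.5 × 0.37 = 18.315
Sum = 64.16
64.16 is ≥ 61 and < 68 → D

D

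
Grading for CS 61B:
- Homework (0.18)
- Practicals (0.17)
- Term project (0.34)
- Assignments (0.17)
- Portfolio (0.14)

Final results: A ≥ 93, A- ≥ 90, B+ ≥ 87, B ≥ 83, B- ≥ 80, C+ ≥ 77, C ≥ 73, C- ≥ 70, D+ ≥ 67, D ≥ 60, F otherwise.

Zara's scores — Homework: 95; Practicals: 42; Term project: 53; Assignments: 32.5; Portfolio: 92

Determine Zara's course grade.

Weighted total:
  Homework 95 × 0.18 = 17.1
  Practicals 42 × 0.17 = 7.14
  Term project 53 × 0.34 = 18.02
  Assignments 32.5 × 0.17 = 5.525
  Portfolio 92 × 0.14 = 12.88
Sum = 60.665
60.665 is ≥ 60 and < 67 → D

D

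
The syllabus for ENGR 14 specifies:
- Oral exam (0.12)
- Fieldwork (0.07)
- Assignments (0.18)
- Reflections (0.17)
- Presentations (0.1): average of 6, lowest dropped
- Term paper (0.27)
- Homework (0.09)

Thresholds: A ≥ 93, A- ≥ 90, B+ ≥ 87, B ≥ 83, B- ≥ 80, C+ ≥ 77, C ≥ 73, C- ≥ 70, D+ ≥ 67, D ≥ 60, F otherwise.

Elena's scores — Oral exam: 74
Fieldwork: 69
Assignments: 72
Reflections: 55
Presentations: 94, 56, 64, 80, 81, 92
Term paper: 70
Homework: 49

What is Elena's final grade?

Presentations: drop 56 → average of remaining 5 = 411/5 = 82.2
Weighted total:
  Oral exam 74 × 0.12 = 8.88
  Fieldwork 69 × 0.07 = 4.83
  Assignments 72 × 0.18 = 12.96
  Reflections 55 × 0.17 = 9.35
  Presentations 82.2 × 0.1 = 8.22
  Term paper 70 × 0.27 = 18.9
  Homework 49 × 0.09 = 4.41
Sum = 67.55
67.55 is ≥ 67 and < 70 → D+

D+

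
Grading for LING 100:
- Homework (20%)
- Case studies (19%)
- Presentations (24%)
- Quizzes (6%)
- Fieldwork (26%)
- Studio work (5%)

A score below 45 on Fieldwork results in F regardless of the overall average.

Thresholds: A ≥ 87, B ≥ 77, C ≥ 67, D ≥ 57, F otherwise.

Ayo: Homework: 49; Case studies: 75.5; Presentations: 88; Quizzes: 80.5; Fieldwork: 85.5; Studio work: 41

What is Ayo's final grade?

Fieldwork score 85.5 ≥ 45: minimum met.
Weighted total:
  Homework 49 × 0.2 = 9.8
  Case studies 75.5 × 0.19 = 14.345
  Presentations 88 × 0.24 = 21.12
  Quizzes 80.5 × 0.06 = 4.83
  Fieldwork 85.5 × 0.26 = 22.23
  Studio work 41 × 0.05 = 2.05
Sum = 74.375
74.375 is ≥ 67 and < 77 → C

C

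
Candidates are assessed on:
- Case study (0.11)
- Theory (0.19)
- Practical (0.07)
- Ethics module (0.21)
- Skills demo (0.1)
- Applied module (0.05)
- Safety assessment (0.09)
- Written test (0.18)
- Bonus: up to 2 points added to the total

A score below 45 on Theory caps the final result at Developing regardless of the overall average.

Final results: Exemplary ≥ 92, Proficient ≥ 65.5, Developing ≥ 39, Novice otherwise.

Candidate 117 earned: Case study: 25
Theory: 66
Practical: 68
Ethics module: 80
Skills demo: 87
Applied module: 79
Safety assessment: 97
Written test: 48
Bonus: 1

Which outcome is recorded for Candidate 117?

Proficient

Theory score 66 ≥ 45: minimum met.
Weighted total:
  Case study 25 × 0.11 = 2.75
  Theory 66 × 0.19 = 12.54
  Practical 68 × 0.07 = 4.76
  Ethics module 80 × 0.21 = 16.8
  Skills demo 87 × 0.1 = 8.7
  Applied module 79 × 0.05 = 3.95
  Safety assessment 97 × 0.09 = 8.73
  Written test 48 × 0.18 = 8.64
Sum = 66.87
Bonus: 66.87 + 1 = 67.87
67.87 is ≥ 65.5 and < 92 → Proficient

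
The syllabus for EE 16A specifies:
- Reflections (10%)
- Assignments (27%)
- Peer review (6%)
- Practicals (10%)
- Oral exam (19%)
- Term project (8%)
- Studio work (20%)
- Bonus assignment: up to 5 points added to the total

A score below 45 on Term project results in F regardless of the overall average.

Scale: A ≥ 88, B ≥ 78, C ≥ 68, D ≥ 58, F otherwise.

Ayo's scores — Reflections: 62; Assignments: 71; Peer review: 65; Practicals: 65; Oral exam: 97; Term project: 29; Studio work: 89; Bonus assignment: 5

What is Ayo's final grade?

F

Term project score 29 < 45: minimum not met.
Weighted total:
  Reflections 62 × 0.1 = 6.2
  Assignments 71 × 0.27 = 19.17
  Peer review 65 × 0.06 = 3.9
  Practicals 65 × 0.1 = 6.5
  Oral exam 97 × 0.19 = 18.43
  Term project 29 × 0.08 = 2.32
  Studio work 89 × 0.2 = 17.8
Sum = 74.32
Bonus assignment: 74.32 + 5 = 79.32
Because the Term project minimum was not met, the result is F.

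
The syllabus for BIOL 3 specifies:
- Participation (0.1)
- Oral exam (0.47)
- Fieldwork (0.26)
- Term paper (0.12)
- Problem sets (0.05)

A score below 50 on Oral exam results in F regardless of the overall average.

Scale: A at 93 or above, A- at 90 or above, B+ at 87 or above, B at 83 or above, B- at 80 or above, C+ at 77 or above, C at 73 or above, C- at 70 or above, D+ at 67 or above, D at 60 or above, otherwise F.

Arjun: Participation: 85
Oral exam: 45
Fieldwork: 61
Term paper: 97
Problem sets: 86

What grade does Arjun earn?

F

Oral exam score 45 < 50: minimum not met.
Weighted total:
  Participation 85 × 0.1 = 8.5
  Oral exam 45 × 0.47 = 21.15
  Fieldwork 61 × 0.26 = 15.86
  Term paper 97 × 0.12 = 11.64
  Problem sets 86 × 0.05 = 4.3
Sum = 61.45
Because the Oral exam minimum was not met, the result is F.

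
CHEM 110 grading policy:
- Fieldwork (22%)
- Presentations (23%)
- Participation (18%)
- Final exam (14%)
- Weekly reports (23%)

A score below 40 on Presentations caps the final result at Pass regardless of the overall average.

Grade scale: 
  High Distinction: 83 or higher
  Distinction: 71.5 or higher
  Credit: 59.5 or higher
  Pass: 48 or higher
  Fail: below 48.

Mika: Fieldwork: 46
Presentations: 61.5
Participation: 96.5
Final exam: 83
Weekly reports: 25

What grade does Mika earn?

Presentations score 61.5 ≥ 40: minimum met.
Weighted total:
  Fieldwork 46 × 0.22 = 10.12
  Presentations 61.5 × 0.23 = 14.145
  Participation 96.5 × 0.18 = 17.37
  Final exam 83 × 0.14 = 11.62
  Weekly reports 25 × 0.23 = 5.75
Sum = 59.005
59.005 is ≥ 48 and < 59.5 → Pass

Pass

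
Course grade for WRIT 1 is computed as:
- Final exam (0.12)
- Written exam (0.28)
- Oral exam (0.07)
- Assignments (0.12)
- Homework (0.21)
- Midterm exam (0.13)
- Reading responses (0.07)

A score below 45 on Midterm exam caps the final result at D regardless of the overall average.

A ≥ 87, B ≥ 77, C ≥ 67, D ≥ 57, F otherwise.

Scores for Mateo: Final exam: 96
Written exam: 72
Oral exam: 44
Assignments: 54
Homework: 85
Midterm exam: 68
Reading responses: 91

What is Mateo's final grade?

Midterm exam score 68 ≥ 45: minimum met.
Weighted total:
  Final exam 96 × 0.12 = 11.52
  Written exam 72 × 0.28 = 20.16
  Oral exam 44 × 0.07 = 3.08
  Assignments 54 × 0.12 = 6.48
  Homework 85 × 0.21 = 17.85
  Midterm exam 68 × 0.13 = 8.84
  Reading responses 91 × 0.07 = 6.37
Sum = 74.3
74.3 is ≥ 67 and < 77 → C

C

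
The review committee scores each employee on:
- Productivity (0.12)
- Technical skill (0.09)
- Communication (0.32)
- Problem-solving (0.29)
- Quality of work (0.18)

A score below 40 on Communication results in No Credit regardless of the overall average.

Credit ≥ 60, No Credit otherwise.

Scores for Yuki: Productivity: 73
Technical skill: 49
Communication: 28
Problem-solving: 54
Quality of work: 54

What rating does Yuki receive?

Communication score 28 < 40: minimum not met.
Weighted total:
  Productivity 73 × 0.12 = 8.76
  Technical skill 49 × 0.09 = 4.41
  Communication 28 × 0.32 = 8.96
  Problem-solving 54 × 0.29 = 15.66
  Quality of work 54 × 0.18 = 9.72
Sum = 47.51
Because the Communication minimum was not met, the result is No Credit.

No Credit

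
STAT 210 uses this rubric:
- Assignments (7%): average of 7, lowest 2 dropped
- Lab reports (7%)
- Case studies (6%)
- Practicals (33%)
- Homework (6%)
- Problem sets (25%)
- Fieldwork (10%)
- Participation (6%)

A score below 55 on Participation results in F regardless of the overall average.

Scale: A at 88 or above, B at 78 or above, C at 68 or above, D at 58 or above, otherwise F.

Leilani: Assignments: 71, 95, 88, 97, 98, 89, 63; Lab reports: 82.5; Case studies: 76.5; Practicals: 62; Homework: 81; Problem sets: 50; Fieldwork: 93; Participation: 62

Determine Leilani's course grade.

Assignments: drop 63, 71 → average of remaining 5 = 467/5 = 93.4
Participation score 62 ≥ 55: minimum met.
Weighted total:
  Assignments 93.4 × 0.07 = 6.538
  Lab reports 82.5 × 0.07 = 5.775
  Case studies 76.5 × 0.06 = 4.59
  Practicals 62 × 0.33 = 20.46
  Homework 81 × 0.06 = 4.86
  Problem sets 50 × 0.25 = 12.5
  Fieldwork 93 × 0.1 = 9.3
  Participation 62 × 0.06 = 3.72
Sum = 67.743
67.743 is ≥ 58 and < 68 → D

D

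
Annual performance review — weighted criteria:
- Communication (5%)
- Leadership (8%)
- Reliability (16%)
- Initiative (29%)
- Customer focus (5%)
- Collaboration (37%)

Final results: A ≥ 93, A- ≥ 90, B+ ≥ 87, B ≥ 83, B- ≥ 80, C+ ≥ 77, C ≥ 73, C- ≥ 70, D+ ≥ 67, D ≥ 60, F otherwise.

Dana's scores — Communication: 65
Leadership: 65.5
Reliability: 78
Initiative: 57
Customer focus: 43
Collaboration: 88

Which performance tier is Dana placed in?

Weighted total:
  Communication 65 × 0.05 = 3.25
  Leadership 65.5 × 0.08 = 5.24
  Reliability 78 × 0.16 = 12.48
  Initiative 57 × 0.29 = 16.53
  Customer focus 43 × 0.05 = 2.15
  Collaboration 88 × 0.37 = 32.56
Sum = 72.21
72.21 is ≥ 70 and < 73 → C-

C-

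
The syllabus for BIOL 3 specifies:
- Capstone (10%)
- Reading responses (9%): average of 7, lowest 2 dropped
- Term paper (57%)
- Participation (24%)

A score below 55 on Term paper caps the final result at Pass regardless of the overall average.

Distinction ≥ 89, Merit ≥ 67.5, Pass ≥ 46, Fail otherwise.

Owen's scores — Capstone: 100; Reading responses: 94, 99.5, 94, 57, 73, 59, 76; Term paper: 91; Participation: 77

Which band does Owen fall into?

Reading responses: drop 57, 59 → average of remaining 5 = 436.5/5 = 87.3
Term paper score 91 ≥ 55: minimum met.
Weighted total:
  Capstone 100 × 0.1 = 10
  Reading responses 87.3 × 0.09 = 7.857
  Term paper 91 × 0.57 = 51.87
  Participation 77 × 0.24 = 18.48
Sum = 88.207
88.207 is ≥ 67.5 and < 89 → Merit

Merit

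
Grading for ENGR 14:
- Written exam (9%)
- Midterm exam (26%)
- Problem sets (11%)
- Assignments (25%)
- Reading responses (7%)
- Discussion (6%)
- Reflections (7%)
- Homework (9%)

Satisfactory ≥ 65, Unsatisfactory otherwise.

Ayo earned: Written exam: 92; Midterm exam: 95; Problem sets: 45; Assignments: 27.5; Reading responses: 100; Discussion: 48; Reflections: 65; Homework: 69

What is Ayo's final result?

Satisfactory

Weighted total:
  Written exam 92 × 0.09 = 8.28
  Midterm exam 95 × 0.26 = 24.7
  Problem sets 45 × 0.11 = 4.95
  Assignments 27.5 × 0.25 = 6.875
  Reading responses 100 × 0.07 = 7
  Discussion 48 × 0.06 = 2.88
  Reflections 65 × 0.07 = 4.55
  Homework 69 × 0.09 = 6.21
Sum = 65.445
65.445 ≥ 65 → Satisfactory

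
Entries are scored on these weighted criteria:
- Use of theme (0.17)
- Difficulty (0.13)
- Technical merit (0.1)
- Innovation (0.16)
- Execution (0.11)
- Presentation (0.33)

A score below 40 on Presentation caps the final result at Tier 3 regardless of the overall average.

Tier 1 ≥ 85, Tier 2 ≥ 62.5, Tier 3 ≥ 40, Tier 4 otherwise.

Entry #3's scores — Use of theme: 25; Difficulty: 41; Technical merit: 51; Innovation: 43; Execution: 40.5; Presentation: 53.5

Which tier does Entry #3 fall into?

Tier 3

Presentation score 53.5 ≥ 40: minimum met.
Weighted total:
  Use of theme 25 × 0.17 = 4.25
  Difficulty 41 × 0.13 = 5.33
  Technical merit 51 × 0.1 = 5.1
  Innovation 43 × 0.16 = 6.88
  Execution 40.5 × 0.11 = 4.455
  Presentation 53.5 × 0.33 = 17.655
Sum = 43.67
43.67 is ≥ 40 and < 62.5 → Tier 3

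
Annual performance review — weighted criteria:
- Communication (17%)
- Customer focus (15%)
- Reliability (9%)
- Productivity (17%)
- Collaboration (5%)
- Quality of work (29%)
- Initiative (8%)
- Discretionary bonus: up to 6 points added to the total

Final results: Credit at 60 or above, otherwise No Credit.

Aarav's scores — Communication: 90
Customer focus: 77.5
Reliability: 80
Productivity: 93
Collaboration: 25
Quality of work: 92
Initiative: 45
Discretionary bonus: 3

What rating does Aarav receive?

Credit

Weighted total:
  Communication 90 × 0.17 = 15.3
  Customer focus 77.5 × 0.15 = 11.625
  Reliability 80 × 0.09 = 7.2
  Productivity 93 × 0.17 = 15.81
  Collaboration 25 × 0.05 = 1.25
  Quality of work 92 × 0.29 = 26.68
  Initiative 45 × 0.08 = 3.6
Sum = 81.465
Discretionary bonus: 81.465 + 3 = 84.465
84.465 ≥ 60 → Credit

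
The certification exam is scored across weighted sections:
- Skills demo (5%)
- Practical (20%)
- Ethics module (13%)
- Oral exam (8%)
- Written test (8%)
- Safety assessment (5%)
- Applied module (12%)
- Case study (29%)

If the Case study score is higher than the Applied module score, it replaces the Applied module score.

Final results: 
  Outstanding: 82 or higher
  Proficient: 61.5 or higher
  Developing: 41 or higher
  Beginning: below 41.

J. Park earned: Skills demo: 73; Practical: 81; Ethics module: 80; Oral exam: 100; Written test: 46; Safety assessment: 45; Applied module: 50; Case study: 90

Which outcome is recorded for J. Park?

Case study (90) > Applied module (50), so Applied module counts as 90.
Weighted total:
  Skills demo 73 × 0.05 = 3.65
  Practical 81 × 0.2 = 16.2
  Ethics module 80 × 0.13 = 10.4
  Oral exam 100 × 0.08 = 8
  Written test 46 × 0.08 = 3.68
  Safety assessment 45 × 0.05 = 2.25
  Applied module 90 × 0.12 = 10.8
  Case study 90 × 0.29 = 26.1
Sum = 81.08
81.08 is ≥ 61.5 and < 82 → Proficient

Proficient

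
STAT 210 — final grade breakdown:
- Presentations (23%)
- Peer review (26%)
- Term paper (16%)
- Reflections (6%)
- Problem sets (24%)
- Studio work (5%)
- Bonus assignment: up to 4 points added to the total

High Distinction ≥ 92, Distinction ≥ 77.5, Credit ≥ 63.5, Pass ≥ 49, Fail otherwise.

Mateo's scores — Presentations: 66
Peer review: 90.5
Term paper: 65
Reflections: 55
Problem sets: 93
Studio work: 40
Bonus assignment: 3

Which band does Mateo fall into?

Distinction

Weighted total:
  Presentations 66 × 0.23 = 15.18
  Peer review 90.5 × 0.26 = 23.53
  Term paper 65 × 0.16 = 10.4
  Reflections 55 × 0.06 = 3.3
  Problem sets 93 × 0.24 = 22.32
  Studio work 40 × 0.05 = 2
Sum = 76.73
Bonus assignment: 76.73 + 3 = 79.73
79.73 is ≥ 77.5 and < 92 → Distinction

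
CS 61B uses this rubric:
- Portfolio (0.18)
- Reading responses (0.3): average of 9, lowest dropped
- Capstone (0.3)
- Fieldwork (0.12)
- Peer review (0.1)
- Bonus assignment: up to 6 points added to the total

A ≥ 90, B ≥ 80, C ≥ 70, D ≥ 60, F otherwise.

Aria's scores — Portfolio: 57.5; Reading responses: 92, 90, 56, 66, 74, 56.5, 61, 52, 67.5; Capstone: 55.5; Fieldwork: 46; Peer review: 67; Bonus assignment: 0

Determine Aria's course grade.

Reading responses: drop 52 → average of remaining 8 = 563/8 = 70.375
Weighted total:
  Portfolio 57.5 × 0.18 = 10.35
  Reading responses 70.375 × 0.3 = 21.1125
  Capstone 55.5 × 0.3 = 16.65
  Fieldwork 46 × 0.12 = 5.52
  Peer review 67 × 0.1 = 6.7
Sum = 60.3325
Bonus assignment: 60.3325 + 0 = 60.3325
60.3325 is ≥ 60 and < 70 → D

D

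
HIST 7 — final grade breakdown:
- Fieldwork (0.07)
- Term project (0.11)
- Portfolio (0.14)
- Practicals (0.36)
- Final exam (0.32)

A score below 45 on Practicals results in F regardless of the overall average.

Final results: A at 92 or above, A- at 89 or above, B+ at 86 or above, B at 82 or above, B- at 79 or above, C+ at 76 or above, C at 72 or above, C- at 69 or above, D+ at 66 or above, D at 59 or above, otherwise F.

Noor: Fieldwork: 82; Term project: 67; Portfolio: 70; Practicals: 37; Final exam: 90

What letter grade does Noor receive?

F

Practicals score 37 < 45: minimum not met.
Weighted total:
  Fieldwork 82 × 0.07 = 5.74
  Term project 67 × 0.11 = 7.37
  Portfolio 70 × 0.14 = 9.8
  Practicals 37 × 0.36 = 13.32
  Final exam 90 × 0.32 = 28.8
Sum = 65.03
Because the Practicals minimum was not met, the result is F.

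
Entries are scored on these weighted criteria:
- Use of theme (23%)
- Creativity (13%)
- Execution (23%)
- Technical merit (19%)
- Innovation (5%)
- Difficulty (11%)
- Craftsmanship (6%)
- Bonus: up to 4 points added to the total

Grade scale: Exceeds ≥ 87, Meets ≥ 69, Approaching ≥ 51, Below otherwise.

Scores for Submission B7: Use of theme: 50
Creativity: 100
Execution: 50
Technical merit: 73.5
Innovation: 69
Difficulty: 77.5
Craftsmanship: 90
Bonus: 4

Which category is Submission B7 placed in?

Meets

Weighted total:
  Use of theme 50 × 0.23 = 11.5
  Creativity 100 × 0.13 = 13
  Execution 50 × 0.23 = 11.5
  Technical merit 73.5 × 0.19 = 13.965
  Innovation 69 × 0.05 = 3.45
  Difficulty 77.5 × 0.11 = 8.525
  Craftsmanship 90 × 0.06 = 5.4
Sum = 67.34
Bonus: 67.34 + 4 = 71.34
71.34 is ≥ 69 and < 87 → Meets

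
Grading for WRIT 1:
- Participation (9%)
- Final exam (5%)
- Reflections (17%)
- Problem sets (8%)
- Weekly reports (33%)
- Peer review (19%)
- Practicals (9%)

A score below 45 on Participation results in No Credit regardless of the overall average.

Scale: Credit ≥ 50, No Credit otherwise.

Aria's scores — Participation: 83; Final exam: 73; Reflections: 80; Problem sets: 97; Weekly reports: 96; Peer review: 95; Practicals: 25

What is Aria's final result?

Participation score 83 ≥ 45: minimum met.
Weighted total:
  Participation 83 × 0.09 = 7.47
  Final exam 73 × 0.05 = 3.65
  Reflections 80 × 0.17 = 13.6
  Problem sets 97 × 0.08 = 7.76
  Weekly reports 96 × 0.33 = 31.68
  Peer review 95 × 0.19 = 18.05
  Practicals 25 × 0.09 = 2.25
Sum = 84.46
84.46 ≥ 50 → Credit

Credit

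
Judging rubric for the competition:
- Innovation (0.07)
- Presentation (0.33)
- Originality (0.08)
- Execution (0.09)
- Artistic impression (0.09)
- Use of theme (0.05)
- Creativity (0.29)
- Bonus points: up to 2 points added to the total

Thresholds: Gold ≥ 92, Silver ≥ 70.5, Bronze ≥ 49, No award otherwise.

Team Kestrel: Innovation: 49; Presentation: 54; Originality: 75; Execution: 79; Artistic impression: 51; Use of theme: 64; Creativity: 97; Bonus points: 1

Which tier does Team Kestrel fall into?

Weighted total:
  Innovation 49 × 0.07 = 3.43
  Presentation 54 × 0.33 = 17.82
  Originality 75 × 0.08 = 6
  Execution 79 × 0.09 = 7.11
  Artistic impression 51 × 0.09 = 4.59
  Use of theme 64 × 0.05 = 3.2
  Creativity 97 × 0.29 = 28.13
Sum = 70.28
Bonus points: 70.28 + 1 = 71.28
71.28 is ≥ 70.5 and < 92 → Silver

Silver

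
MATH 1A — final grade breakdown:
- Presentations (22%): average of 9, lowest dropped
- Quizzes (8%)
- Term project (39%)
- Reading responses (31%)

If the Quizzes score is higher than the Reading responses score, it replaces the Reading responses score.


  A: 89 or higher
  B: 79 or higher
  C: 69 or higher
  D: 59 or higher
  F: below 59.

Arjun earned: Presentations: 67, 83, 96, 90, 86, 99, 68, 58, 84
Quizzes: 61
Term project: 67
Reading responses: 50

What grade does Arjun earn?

Presentations: drop 58 → average of remaining 8 = 673/8 = 84.125
Quizzes (61) > Reading responses (50), so Reading responses counts as 61.
Weighted total:
  Presentations 84.125 × 0.22 = 18.5075
  Quizzes 61 × 0.08 = 4.88
  Term project 67 × 0.39 = 26.13
  Reading responses 61 × 0.31 = 18.91
Sum = 68.4275
68.4275 is ≥ 59 and < 69 → D

D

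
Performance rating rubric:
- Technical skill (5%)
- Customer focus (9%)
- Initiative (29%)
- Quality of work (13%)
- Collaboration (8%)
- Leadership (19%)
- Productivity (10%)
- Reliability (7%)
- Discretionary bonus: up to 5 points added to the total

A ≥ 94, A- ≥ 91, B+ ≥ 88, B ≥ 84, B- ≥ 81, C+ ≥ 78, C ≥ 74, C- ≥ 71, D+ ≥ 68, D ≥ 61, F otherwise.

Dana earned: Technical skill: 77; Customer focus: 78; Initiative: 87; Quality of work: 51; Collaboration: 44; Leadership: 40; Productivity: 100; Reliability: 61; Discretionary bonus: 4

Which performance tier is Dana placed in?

Weighted total:
  Technical skill 77 × 0.05 = 3.85
  Customer focus 78 × 0.09 = 7.02
  Initiative 87 × 0.29 = 25.23
  Quality of work 51 × 0.13 = 6.63
  Collaboration 44 × 0.08 = 3.52
  Leadership 40 × 0.19 = 7.6
  Productivity 100 × 0.1 = 10
  Reliability 61 × 0.07 = 4.27
Sum = 68.12
Discretionary bonus: 68.12 + 4 = 72.12
72.12 is ≥ 71 and < 74 → C-

C-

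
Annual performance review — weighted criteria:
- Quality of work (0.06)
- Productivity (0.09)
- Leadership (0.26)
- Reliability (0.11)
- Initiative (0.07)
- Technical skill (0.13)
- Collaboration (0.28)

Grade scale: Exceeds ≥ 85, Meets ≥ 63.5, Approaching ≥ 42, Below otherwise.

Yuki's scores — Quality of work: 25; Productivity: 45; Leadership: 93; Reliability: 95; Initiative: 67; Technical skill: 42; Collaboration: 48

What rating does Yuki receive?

Weighted total:
  Quality of work 25 × 0.06 = 1.5
  Productivity 45 × 0.09 = 4.05
  Leadership 93 × 0.26 = 24.18
  Reliability 95 × 0.11 = 10.45
  Initiative 67 × 0.07 = 4.69
  Technical skill 42 × 0.13 = 5.46
  Collaboration 48 × 0.28 = 13.44
Sum = 63.77
63.77 is ≥ 63.5 and < 85 → Meets

Meets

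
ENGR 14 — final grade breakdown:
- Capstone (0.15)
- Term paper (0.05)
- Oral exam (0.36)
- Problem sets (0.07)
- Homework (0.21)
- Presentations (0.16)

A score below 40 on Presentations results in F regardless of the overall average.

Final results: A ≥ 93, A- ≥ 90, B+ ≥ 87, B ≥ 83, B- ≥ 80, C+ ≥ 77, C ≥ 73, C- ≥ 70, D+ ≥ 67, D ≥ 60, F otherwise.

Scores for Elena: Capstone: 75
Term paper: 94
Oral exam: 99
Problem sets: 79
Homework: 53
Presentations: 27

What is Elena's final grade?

F

Presentations score 27 < 40: minimum not met.
Weighted total:
  Capstone 75 × 0.15 = 11.25
  Term paper 94 × 0.05 = 4.7
  Oral exam 99 × 0.36 = 35.64
  Problem sets 79 × 0.07 = 5.53
  Homework 53 × 0.21 = 11.13
  Presentations 27 × 0.16 = 4.32
Sum = 72.57
Because the Presentations minimum was not met, the result is F.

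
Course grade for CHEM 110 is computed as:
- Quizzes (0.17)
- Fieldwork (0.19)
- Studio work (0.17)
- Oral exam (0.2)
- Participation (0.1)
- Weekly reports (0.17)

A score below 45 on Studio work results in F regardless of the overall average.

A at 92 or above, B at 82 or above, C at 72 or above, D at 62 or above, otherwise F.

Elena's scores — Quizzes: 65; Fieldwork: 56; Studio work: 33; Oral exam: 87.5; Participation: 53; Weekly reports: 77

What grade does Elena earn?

F

Studio work score 33 < 45: minimum not met.
Weighted total:
  Quizzes 65 × 0.17 = 11.05
  Fieldwork 56 × 0.19 = 10.64
  Studio work 33 × 0.17 = 5.61
  Oral exam 87.5 × 0.2 = 17.5
  Participation 53 × 0.1 = 5.3
  Weekly reports 77 × 0.17 = 13.09
Sum = 63.19
Because the Studio work minimum was not met, the result is F.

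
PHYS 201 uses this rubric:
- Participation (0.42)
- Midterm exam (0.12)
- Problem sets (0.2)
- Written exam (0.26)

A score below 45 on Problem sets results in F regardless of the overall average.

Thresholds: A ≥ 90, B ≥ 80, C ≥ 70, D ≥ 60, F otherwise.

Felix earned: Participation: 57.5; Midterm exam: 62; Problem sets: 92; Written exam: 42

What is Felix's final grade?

Problem sets score 92 ≥ 45: minimum met.
Weighted total:
  Participation 57.5 × 0.42 = 24.15
  Midterm exam 62 × 0.12 = 7.44
  Problem sets 92 × 0.2 = 18.4
  Written exam 42 × 0.26 = 10.92
Sum = 60.91
60.91 is ≥ 60 and < 70 → D

D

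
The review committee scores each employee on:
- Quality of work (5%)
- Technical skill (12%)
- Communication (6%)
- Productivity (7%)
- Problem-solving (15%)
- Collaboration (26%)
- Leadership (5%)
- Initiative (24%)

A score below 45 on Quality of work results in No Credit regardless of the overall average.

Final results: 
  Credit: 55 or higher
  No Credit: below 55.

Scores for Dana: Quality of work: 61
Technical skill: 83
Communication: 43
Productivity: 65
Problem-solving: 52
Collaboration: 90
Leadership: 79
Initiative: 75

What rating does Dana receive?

Credit

Quality of work score 61 ≥ 45: minimum met.
Weighted total:
  Quality of work 61 × 0.05 = 3.05
  Technical skill 83 × 0.12 = 9.96
  Communication 43 × 0.06 = 2.58
  Productivity 65 × 0.07 = 4.55
  Problem-solving 52 × 0.15 = 7.8
  Collaboration 90 × 0.26 = 23.4
  Leadership 79 × 0.05 = 3.95
  Initiative 75 × 0.24 = 18
Sum = 73.29
73.29 ≥ 55 → Credit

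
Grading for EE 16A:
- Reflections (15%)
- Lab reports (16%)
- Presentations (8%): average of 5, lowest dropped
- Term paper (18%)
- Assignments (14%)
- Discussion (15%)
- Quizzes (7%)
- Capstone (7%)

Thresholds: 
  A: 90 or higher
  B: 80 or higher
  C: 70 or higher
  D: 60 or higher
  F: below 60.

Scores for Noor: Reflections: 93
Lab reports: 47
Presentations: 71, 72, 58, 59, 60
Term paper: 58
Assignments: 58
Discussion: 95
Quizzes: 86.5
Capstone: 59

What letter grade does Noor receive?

D

Presentations: drop 58 → average of remaining 4 = 262/4 = 65.5
Weighted total:
  Reflections 93 × 0.15 = 13.95
  Lab reports 47 × 0.16 = 7.52
  Presentations 65.5 × 0.08 = 5.24
  Term paper 58 × 0.18 = 10.44
  Assignments 58 × 0.14 = 8.12
  Discussion 95 × 0.15 = 14.25
  Quizzes 86.5 × 0.07 = 6.055
  Capstone 59 × 0.07 = 4.13
Sum = 69.705
69.705 is ≥ 60 and < 70 → D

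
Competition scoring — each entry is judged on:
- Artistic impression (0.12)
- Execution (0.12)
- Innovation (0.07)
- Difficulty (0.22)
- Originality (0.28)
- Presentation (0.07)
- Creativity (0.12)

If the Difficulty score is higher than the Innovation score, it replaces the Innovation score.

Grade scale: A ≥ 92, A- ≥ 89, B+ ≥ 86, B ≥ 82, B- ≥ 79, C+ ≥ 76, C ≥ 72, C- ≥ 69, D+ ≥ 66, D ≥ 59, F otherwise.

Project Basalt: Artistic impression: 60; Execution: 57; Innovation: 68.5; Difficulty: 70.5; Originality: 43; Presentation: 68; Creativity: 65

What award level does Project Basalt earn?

Difficulty (70.5) > Innovation (68.5), so Innovation counts as 70.5.
Weighted total:
  Artistic impression 60 × 0.12 = 7.2
  Execution 57 × 0.12 = 6.84
  Innovation 70.5 × 0.07 = 4.935
  Difficulty 70.5 × 0.22 = 15.51
  Originality 43 × 0.28 = 12.04
  Presentation 68 × 0.07 = 4.76
  Creativity 65 × 0.12 = 7.8
Sum = 59.085
59.085 is ≥ 59 and < 66 → D

D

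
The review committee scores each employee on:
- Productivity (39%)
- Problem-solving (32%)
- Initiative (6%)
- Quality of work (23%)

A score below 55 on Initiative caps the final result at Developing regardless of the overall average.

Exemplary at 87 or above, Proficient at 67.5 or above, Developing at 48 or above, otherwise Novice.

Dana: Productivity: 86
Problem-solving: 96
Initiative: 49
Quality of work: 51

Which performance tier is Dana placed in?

Initiative score 49 < 55: minimum not met.
Weighted total:
  Productivity 86 × 0.39 = 33.54
  Problem-solving 96 × 0.32 = 30.72
  Initiative 49 × 0.06 = 2.94
  Quality of work 51 × 0.23 = 11.73
Sum = 78.93
78.93 would be Proficient; cap at Developing applies → Developing.

Developing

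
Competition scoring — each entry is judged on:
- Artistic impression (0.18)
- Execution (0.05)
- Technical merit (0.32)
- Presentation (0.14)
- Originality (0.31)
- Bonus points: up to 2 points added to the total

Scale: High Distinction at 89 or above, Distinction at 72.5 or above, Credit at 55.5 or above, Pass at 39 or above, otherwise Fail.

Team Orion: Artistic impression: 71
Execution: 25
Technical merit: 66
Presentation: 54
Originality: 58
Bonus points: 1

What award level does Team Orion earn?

Credit

Weighted total:
  Artistic impression 71 × 0.18 = 12.78
  Execution 25 × 0.05 = 1.25
  Technical merit 66 × 0.32 = 21.12
  Presentation 54 × 0.14 = 7.56
  Originality 58 × 0.31 = 17.98
Sum = 60.69
Bonus points: 60.69 + 1 = 61.69
61.69 is ≥ 55.5 and < 72.5 → Credit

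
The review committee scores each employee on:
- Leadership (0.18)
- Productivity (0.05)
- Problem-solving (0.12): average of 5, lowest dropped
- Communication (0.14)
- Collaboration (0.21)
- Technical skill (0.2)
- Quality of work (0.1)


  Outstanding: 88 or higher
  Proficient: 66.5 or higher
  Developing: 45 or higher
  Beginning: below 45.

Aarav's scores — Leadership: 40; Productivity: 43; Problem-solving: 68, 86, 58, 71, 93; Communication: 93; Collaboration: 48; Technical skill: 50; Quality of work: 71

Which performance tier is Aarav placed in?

Problem-solving: drop 58 → average of remaining 4 = 318/4 = 79.5
Weighted total:
  Leadership 40 × 0.18 = 7.2
  Productivity 43 × 0.05 = 2.15
  Problem-solving 79.5 × 0.12 = 9.54
  Communication 93 × 0.14 = 13.02
  Collaboration 48 × 0.21 = 10.08
  Technical skill 50 × 0.2 = 10
  Quality of work 71 × 0.1 = 7.1
Sum = 59.09
59.09 is ≥ 45 and < 66.5 → Developing

Developing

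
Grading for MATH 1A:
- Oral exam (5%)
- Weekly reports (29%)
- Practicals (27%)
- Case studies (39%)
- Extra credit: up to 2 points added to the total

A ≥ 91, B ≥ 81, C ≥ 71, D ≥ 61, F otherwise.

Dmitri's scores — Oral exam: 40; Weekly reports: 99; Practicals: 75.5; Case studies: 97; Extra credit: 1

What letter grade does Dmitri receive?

B

Weighted total:
  Oral exam 40 × 0.05 = 2
  Weekly reports 99 × 0.29 = 28.71
  Practicals 75.5 × 0.27 = 20.385
  Case studies 97 × 0.39 = 37.83
Sum = 88.925
Extra credit: 88.925 + 1 = 89.925
89.925 is ≥ 81 and < 91 → B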